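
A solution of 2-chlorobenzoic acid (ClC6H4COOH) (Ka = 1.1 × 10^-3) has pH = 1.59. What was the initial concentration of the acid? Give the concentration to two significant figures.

C₀ = 6.3 × 10^-1 M

[H+] = 10^(-1.59) = 2.57 × 10^-2 M = x
Ka = x²/(C₀ − x) ⇒ C₀ = x + x²/Ka
C₀ = 2.57 × 10^-2 + (2.57 × 10^-2)²/(1.1 × 10^-3) = 6.26 × 10^-1 M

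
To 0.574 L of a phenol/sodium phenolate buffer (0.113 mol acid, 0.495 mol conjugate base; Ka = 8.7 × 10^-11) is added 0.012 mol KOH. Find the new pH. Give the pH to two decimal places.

OH- converts C6H5OH to C6H5O-: C6H5OH → 0.101 mol, C6H5O- → 0.507 mol.
pKa = −log(8.7 × 10^-11) = 10.060
pH = pKa + log(n_C6H5O-/n_C6H5OH) = 10.060 + log(0.507/0.101) = 10.060 + (+0.701)

pH = 10.76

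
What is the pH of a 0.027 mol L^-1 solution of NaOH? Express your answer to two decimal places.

pH = 12.43

NaOH is a strong base; [OH-] = 0.027 M.
pOH = -log(0.027) = 1.57
pH = 14.00 - 1.57 = 12.43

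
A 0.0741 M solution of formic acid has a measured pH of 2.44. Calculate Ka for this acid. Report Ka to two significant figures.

[H+] = 10^(-2.44) = 3.63 × 10^-3 M
At equilibrium [HA] = 0.0741 − 3.63 × 10^-3 = 7.05 × 10^-2 M
Ka = [H+][A-]/[HA] = (3.63 × 10^-3)² / 7.05 × 10^-2 = 1.9 × 10^-4

Ka = 1.9 × 10^-4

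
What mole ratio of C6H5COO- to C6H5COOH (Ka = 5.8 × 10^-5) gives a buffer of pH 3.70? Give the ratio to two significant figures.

pKa = -log(5.8 × 10^-5) = 4.237
pH = pKa + log(r) ⇒ log(r) = 3.70 − 4.237 = -0.537
r = [C6H5COO-]/[C6H5COOH] = 10^(-0.537) = 0.29

ratio = 0.29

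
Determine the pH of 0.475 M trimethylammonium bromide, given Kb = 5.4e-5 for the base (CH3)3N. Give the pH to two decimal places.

pH = 5.03

(CH3)3NH+ is the conjugate acid of the weak base (CH3)3N.
Ka = Kw/Kb = 1.0×10^-14 / 5.4 × 10^-5 = 1.85 × 10^-10
From the ICE table, Ka = [H+]²/(0.475 − [H+]) = 1.85 × 10^-10.
Assume [H+] ≪ 0.475: [H+] ≈ √(1.85 × 10^-10 × 0.475) = 9.37 × 10^-6 M
Check: 0.002% ionized — well under 5%, approximation valid.
pH = −log(9.37 × 10^-6) = 5.03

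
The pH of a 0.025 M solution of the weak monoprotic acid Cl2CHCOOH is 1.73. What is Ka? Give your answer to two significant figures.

Ka = 5.4 × 10^-2

[H+] = 10^(-1.73) = 1.86 × 10^-2 M
At equilibrium [HA] = 0.025 − 1.86 × 10^-2 = 6.40 × 10^-3 M
Ka = [H+][A-]/[HA] = (1.86 × 10^-2)² / 6.40 × 10^-3 = 5.4 × 10^-2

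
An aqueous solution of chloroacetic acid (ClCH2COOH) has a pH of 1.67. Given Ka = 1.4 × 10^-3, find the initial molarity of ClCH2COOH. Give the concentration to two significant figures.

C₀ = 3.5 × 10^-1 M

[H+] = 10^(-1.67) = 2.14 × 10^-2 M = x
Ka = x²/(C₀ − x) ⇒ C₀ = x + x²/Ka
C₀ = 2.14 × 10^-2 + (2.14 × 10^-2)²/(1.4 × 10^-3) = 3.49 × 10^-1 M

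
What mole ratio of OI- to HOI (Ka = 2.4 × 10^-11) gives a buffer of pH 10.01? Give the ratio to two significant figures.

pKa = -log(2.4 × 10^-11) = 10.620
pH = pKa + log(r) ⇒ log(r) = 10.01 − 10.620 = -0.610
r = [OI-]/[HOI] = 10^(-0.610) = 0.245

ratio = 0.25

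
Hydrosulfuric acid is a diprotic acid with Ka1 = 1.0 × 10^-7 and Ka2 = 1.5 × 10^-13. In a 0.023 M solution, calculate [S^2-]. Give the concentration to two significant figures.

First ionization gives [H+] ≈ [HS-] = 4.80 × 10^-5 M.
Second step: Ka2 = [H+][S^2-]/[HS-] ≈ [S^2-] (since [H+] ≈ [HS-]).
So [S^2-] ≈ Ka2.

1.5 × 10^-13 M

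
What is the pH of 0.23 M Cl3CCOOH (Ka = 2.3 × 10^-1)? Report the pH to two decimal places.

pH = 0.85

Cl3CCOOH ⇌ Cl3CCOO- + H+
Ka = x²/(0.23 − x) = 2.3 × 10^-1
The 5% rule fails; solving x² + Ka·x − Ka·C₀ = 0 exactly:
x = [−0.23 + √(0.23² + 0.212)]/2 = 1.42 × 10^-1 M
pH = −log[H+] = −log(1.42 × 10^-1) = 0.85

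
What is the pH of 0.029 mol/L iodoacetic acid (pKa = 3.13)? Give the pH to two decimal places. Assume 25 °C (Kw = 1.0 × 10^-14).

ICH2COOH ⇌ ICH2COO- + H+
Ka = 10^(−3.13) = 7.41 × 10^-4
From the ICE table, Ka = [H+]²/(0.029 − [H+]) = 7.41 × 10^-4.
Here C₀/Ka ≈ 39.1, so the small-[H+] approximation fails. Use the quadratic:
[H+] = [−0.000741 + √(0.000741² + 8.6e-05)]/2 = 4.28 × 10^-3 M
pH = −log(4.28 × 10^-3) = 2.37

pH = 2.37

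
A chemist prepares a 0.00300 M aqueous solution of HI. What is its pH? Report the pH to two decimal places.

HI is a strong acid and dissociates completely, so [H+] = 0.00300 M.
pH = -log(0.003) = 2.52

pH = 2.52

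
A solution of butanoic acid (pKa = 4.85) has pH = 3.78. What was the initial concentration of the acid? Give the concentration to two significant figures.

[H+] = 10^(-3.78) = 1.66 × 10^-4 M = x
Ka = 10^(−4.85) = 1.41 × 10^-5
Ka = x²/(C₀ − x) ⇒ C₀ = x + x²/Ka
C₀ = 1.66 × 10^-4 + (1.66 × 10^-4)²/(1.41 × 10^-5) = 2.12 × 10^-3 M

C₀ = 2.1 × 10^-3 M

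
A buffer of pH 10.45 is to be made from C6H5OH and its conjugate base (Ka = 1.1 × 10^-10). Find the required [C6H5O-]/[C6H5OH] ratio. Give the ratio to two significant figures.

ratio = 3.1

pKa = -log(1.1 × 10^-10) = 9.959
pH = pKa + log(r) ⇒ log(r) = 10.45 − 9.959 = +0.491
r = [C6H5O-]/[C6H5OH] = 10^(+0.491) = 3.1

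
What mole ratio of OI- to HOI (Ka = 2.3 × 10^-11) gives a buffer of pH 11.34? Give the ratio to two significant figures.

pKa = -log(2.3 × 10^-11) = 10.638
pH = pKa + log(r) ⇒ log(r) = 11.34 − 10.638 = +0.702
r = [OI-]/[HOI] = 10^(+0.702) = 5.04

ratio = 5.0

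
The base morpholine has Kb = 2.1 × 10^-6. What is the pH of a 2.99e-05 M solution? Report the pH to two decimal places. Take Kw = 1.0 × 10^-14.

C4H8ONH + H2O ⇌ C4H8ONH2+ + OH-
From the ICE table, Kb = [OH-]²/(2.99e-05 − [OH-]) = 2.1 × 10^-6.
[OH-] is not negligible relative to C₀; solve [OH-]² + 2.1e-06·[OH-] − 6.28e-11 = 0.
[OH-] = (−Kb + √(Kb² + 4·Kb·C₀))/2 = 6.94 × 10^-6 M
pOH = −log(6.94 × 10^-6) = 5.16; pH = 14.00 − 5.16 = 8.84

pH = 8.84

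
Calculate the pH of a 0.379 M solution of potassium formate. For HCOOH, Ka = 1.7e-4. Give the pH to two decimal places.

pH = 8.67

HCOO- is the conjugate base of the weak acid HCOOH.
Kb = Kw/Ka = 1.0×10^-14 / 1.7 × 10^-4 = 5.88 × 10^-11
From the ICE table, Kb = x²/(0.379 − x) = 5.88 × 10^-11.
Neglecting x in the denominator: x = √(5.88 × 10^-11 × 0.379) = 4.72 × 10^-6 M
(x/C₀ = 0.0012% < 5%, so the approximation holds.)
pOH = 5.33, so pH = 14.00 − pOH = 8.67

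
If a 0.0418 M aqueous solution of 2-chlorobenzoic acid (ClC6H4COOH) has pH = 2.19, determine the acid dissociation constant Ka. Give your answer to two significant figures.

Ka = 1.2 × 10^-3

[H+] = 10^(-2.19) = 6.46 × 10^-3 M
At equilibrium [HA] = 0.0418 − 6.46 × 10^-3 = 3.53 × 10^-2 M
Ka = [H+][A-]/[HA] = (6.46 × 10^-3)² / 3.53 × 10^-2 = 1.2 × 10^-3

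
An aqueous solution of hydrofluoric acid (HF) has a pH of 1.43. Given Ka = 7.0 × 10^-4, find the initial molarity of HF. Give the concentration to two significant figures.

C₀ = 2.0 M

[H+] = 10^(-1.43) = 3.72 × 10^-2 M = x
Ka = x²/(C₀ − x) ⇒ C₀ = x + x²/Ka
C₀ = 3.72 × 10^-2 + (3.72 × 10^-2)²/(7.0 × 10^-4) = 2.01 M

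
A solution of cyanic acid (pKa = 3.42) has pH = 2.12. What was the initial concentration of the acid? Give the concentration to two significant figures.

[H+] = 10^(-2.12) = 7.59 × 10^-3 M = x
Ka = 10^(−3.42) = 3.80 × 10^-4
Ka = x²/(C₀ − x) ⇒ C₀ = x + x²/Ka
C₀ = 7.59 × 10^-3 + (7.59 × 10^-3)²/(3.80 × 10^-4) = 1.59 × 10^-1 M

C₀ = 1.6 × 10^-1 M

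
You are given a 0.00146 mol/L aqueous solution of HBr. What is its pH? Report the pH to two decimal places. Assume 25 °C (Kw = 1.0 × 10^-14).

HBr is a strong acid and dissociates completely, so [H+] = 0.00146 M.
pH = -log(0.00146) = 2.84

pH = 2.84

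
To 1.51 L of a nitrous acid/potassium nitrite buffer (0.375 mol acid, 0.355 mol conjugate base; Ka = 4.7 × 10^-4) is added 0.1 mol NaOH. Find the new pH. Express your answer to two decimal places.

pH = 3.55

After neutralization: n(HNO2) = 0.275 mol, n(NO2-) = 0.455 mol.
pKa = −log(4.7 × 10^-4) = 3.328
Henderson–Hasselbalch with mole ratio 0.455/0.275: pH = 3.328 + (+0.219)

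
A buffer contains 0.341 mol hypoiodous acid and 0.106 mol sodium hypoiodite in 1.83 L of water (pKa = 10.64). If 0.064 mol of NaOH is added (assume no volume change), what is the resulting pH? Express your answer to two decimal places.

After neutralization: n(HOI) = 0.277 mol, n(OI-) = 0.17 mol.
Henderson–Hasselbalch with mole ratio 0.17/0.277: pH = 10.64 + (-0.212)

pH = 10.43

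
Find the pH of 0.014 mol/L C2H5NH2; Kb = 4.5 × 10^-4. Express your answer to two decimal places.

pH = 11.36

C2H5NH2 + H2O ⇌ C2H5NH3+ + OH-
From the ICE table, Kb = x²/(0.014 − x) = 4.5 × 10^-4.
The 5% rule fails; solving x² + Kb·x − Kb·C₀ = 0 exactly:
x = (−Kb + √(Kb² + 4·Kb·C₀))/2 = 2.30 × 10^-3 M
pOH = −log(2.30 × 10^-3) = 2.64; pH = 14.00 − 2.64 = 11.36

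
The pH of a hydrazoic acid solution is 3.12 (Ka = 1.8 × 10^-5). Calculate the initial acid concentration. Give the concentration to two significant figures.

[H+] = 10^(-3.12) = 7.59 × 10^-4 M = x
Ka = x²/(C₀ − x) ⇒ C₀ = x + x²/Ka
C₀ = 7.59 × 10^-4 + (7.59 × 10^-4)²/(1.8 × 10^-5) = 3.28 × 10^-2 M

C₀ = 3.3 × 10^-2 M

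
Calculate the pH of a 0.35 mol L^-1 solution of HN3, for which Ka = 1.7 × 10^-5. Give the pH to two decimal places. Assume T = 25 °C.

pH = 2.61

HN3 ⇌ N3- + H+
From the ICE table, Ka = [H+]²/(0.35 − [H+]) = 1.7 × 10^-5.
Assume [H+] ≪ 0.35: [H+] ≈ √(1.7 × 10^-5 × 0.35) = 2.44 × 10^-3 M
([H+]/C₀ = 0.7% < 5%, so the approximation holds.)
pH = −log[H+] = −log(2.44 × 10^-3) = 2.61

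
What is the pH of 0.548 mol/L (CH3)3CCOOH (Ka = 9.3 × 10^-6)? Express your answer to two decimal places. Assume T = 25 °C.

pH = 2.65

(CH3)3CCOOH ⇌ (CH3)3CCOO- + H+
From the ICE table, Ka = [H+]²/(0.548 − [H+]) = 9.3 × 10^-6.
Since Ka ≪ C₀, [H+] ≈ √(Ka·C₀) = 2.26 × 10^-3 M.
pH = −log[H+] = −log(2.26 × 10^-3) = 2.65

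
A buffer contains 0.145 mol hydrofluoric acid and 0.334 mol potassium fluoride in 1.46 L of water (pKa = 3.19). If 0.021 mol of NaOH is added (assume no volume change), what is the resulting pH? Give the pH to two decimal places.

pH = 3.65

OH- converts HF to F-: HF → 0.124 mol, F- → 0.355 mol.
pH = pKa + log([A⁻]/[HA]) = 3.19 + log(0.355/0.124) = 3.19 +0.457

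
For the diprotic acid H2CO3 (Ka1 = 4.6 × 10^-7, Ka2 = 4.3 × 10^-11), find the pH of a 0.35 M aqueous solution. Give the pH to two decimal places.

Since Ka1 ≫ Ka2, the first ionization dominates [H+].
Ka1 = x²/(0.35 − x) = 4.6 × 10^-7
x ≈ √(4.6 × 10^-7 × 0.35) = 4.01 × 10^-4 M
pH = −log(4.01 × 10^-4) = 3.40

pH = 3.40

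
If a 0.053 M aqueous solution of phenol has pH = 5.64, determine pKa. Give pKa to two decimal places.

pKa = 10.00

[H+] = 10^(-5.64) = 2.29 × 10^-6 M
At equilibrium [HA] = 0.053 − 2.29 × 10^-6 = 5.30 × 10^-2 M
Ka = [H+][A-]/[HA] = (2.29 × 10^-6)² / 5.30 × 10^-2 = 9.89 × 10^-11
pKa = -log(9.89 × 10^-11) = 10.00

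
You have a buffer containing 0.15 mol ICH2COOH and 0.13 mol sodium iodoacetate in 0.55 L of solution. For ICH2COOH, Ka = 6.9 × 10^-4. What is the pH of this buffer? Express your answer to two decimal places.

pH = 3.10

pKa = −log(6.9 × 10^-4) = 3.161
pH = pKa + log([A⁻]/[HA]) = 3.161 + log(0.13/0.15)
pH = 3.161 + (-0.062) = 3.10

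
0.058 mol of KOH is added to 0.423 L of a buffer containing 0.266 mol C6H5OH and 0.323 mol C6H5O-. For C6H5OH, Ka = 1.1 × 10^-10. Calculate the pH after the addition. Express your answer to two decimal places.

OH- converts C6H5OH to C6H5O-: C6H5OH → 0.208 mol, C6H5O- → 0.381 mol.
pKa = −log(1.1 × 10^-10) = 9.959
pH = pKa + log([A⁻]/[HA]) = 9.959 + log(0.381/0.208) = 9.959 +0.263

pH = 10.22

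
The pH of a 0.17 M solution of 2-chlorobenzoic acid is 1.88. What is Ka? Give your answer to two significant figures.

Ka = 1.1 × 10^-3

[H+] = 10^(-1.88) = 1.32 × 10^-2 M
At equilibrium [HA] = 0.17 − 1.32 × 10^-2 = 1.57 × 10^-1 M
Ka = [H+][A-]/[HA] = (1.32 × 10^-2)² / 1.57 × 10^-1 = 1.1 × 10^-3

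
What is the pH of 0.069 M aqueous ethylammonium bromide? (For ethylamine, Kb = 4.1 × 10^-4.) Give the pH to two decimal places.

C2H5NH3+ is the conjugate acid of the weak base C2H5NH2.
Ka = Kw/Kb = 1.0×10^-14 / 4.1 × 10^-4 = 2.44 × 10^-11
Ka = [H+]²/(0.069 − [H+]) = 2.44 × 10^-11
Assume [H+] ≪ 0.069: [H+] ≈ √(2.44 × 10^-11 × 0.069) = 1.30 × 10^-6 M
pH = −log(1.30 × 10^-6) = 5.89

pH = 5.89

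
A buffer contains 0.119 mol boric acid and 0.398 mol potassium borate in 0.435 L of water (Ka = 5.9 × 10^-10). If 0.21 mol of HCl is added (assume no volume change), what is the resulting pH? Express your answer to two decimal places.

Added H+ converts B(OH)4- to B(OH)3: B(OH)3 → 0.329 mol, B(OH)4- → 0.188 mol.
pKa = −log(5.9 × 10^-10) = 9.229
pH = pKa + log([A⁻]/[HA]) = 9.229 + log(0.188/0.329) = 9.229 -0.243

pH = 8.99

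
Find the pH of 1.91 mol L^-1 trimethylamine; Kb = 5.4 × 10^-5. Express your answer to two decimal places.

pH = 12.01

(CH3)3N + H2O ⇌ (CH3)3NH+ + OH-
From the ICE table, Kb = [OH-]²/(1.91 − [OH-]) = 5.4 × 10^-5.
Neglecting [OH-] in the denominator: [OH-] = √(5.4 × 10^-5 × 1.91) = 1.02 × 10^-2 M
Check: 0.53% ionized — well under 5%, approximation valid.
pOH = 1.99, so pH = 14.00 − pOH = 12.01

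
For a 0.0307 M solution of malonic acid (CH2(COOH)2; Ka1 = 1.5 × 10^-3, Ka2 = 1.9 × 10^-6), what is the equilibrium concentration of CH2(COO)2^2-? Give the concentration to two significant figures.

1.9 × 10^-6 M

First ionization gives [H+] ≈ [CH2(COOH)COO-] = 6.08 × 10^-3 M.
Second step: Ka2 = [H+][CH2(COO)2^2-]/[CH2(COOH)COO-] ≈ [CH2(COO)2^2-] (since [H+] ≈ [CH2(COOH)COO-]).
So [CH2(COO)2^2-] ≈ Ka2.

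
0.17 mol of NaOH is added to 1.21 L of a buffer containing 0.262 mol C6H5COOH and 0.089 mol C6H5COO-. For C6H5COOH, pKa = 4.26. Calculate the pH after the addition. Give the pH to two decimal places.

OH- converts C6H5COOH to C6H5COO-: C6H5COOH → 0.092 mol, C6H5COO- → 0.259 mol.
Henderson–Hasselbalch with mole ratio 0.259/0.092: pH = 4.26 + (+0.450)

pH = 4.71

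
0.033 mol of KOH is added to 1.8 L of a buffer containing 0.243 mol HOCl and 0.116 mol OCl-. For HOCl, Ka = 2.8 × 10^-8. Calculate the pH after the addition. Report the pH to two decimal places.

pH = 7.40

OH- converts HOCl to OCl-: HOCl → 0.21 mol, OCl- → 0.149 mol.
pKa = −log(2.8 × 10^-8) = 7.553
pH = pKa + log(n_OCl-/n_HOCl) = 7.553 + log(0.149/0.21) = 7.553 + (-0.149)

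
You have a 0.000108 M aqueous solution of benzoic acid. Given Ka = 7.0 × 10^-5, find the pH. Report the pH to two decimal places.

C6H5COOH ⇌ C6H5COO- + H+
From the ICE table, Ka = x²/(0.000108 − x) = 7.0 × 10^-5.
The 5% rule fails; solving x² + Ka·x − Ka·C₀ = 0 exactly:
x = [−7e-05 + √(7e-05² + 3.02e-08)]/2 = 5.87 × 10^-5 M
pH = −log[H+] = −log(5.87 × 10^-5) = 4.23

pH = 4.23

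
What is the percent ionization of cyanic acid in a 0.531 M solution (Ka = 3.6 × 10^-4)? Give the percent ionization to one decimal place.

HOCN ⇌ OCN- + H+; let x = [H+] at equilibrium.
x ≈ √(Ka·C₀) = √(3.6 × 10^-4 × 0.531) = 1.38 × 10^-2 M
Fraction ionized = 1.38 × 10^-2 / 0.531 = 0.0260 → 2.6%

2.6%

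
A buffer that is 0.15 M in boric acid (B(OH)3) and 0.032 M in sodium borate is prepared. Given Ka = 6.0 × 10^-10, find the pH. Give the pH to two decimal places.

pH = 8.55

pKa = −log(6.0 × 10^-10) = 9.222
Henderson–Hasselbalch: pH = pKa + log([B(OH)4-]/[B(OH)3]) = 9.222 + log(0.032/0.15)
pH = 9.222 + (-0.671) = 8.55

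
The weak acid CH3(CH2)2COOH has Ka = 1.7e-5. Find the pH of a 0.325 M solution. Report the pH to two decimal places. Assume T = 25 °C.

CH3(CH2)2COOH ⇌ CH3(CH2)2COO- + H+
Ka = [H+]²/(0.325 − [H+]) = 1.7 × 10^-5
Neglecting [H+] in the denominator: [H+] = √(1.7 × 10^-5 × 0.325) = 2.35 × 10^-3 M
pH = −log[H+] = −log(2.35 × 10^-3) = 2.63

pH = 2.63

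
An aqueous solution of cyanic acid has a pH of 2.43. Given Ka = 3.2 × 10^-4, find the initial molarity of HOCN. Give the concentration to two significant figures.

C₀ = 4.7 × 10^-2 M

[H+] = 10^(-2.43) = 3.72 × 10^-3 M = x
Ka = x²/(C₀ − x) ⇒ C₀ = x + x²/Ka
C₀ = 3.72 × 10^-3 + (3.72 × 10^-3)²/(3.2 × 10^-4) = 4.70 × 10^-2 M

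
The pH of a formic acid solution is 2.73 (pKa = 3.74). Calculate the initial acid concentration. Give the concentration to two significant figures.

[H+] = 10^(-2.73) = 1.86 × 10^-3 M = x
Ka = 10^(−3.74) = 1.82 × 10^-4
Ka = x²/(C₀ − x) ⇒ C₀ = x + x²/Ka
C₀ = 1.86 × 10^-3 + (1.86 × 10^-3)²/(1.82 × 10^-4) = 2.09 × 10^-2 M

C₀ = 2.1 × 10^-2 M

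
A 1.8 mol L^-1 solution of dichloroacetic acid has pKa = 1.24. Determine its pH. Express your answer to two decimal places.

Cl2CHCOOH ⇌ Cl2CHCOO- + H+
Ka = 10^(−1.24) = 5.75 × 10^-2
Ka = [H+]²/(1.8 − [H+]) = 5.75 × 10^-2
The 5% rule fails; solving [H+]² + Ka·[H+] − Ka·C₀ = 0 exactly:
[H+] = [−0.0575 + √(0.0575² + 0.414)]/2 = 2.94 × 10^-1 M
pH = −log(2.94 × 10^-1) = 0.53

pH = 0.53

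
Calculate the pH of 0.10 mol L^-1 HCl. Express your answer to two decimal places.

HCl is a strong acid and dissociates completely, so [H+] = 0.10 M.
pH = -log(0.1) = 1.00

pH = 1.00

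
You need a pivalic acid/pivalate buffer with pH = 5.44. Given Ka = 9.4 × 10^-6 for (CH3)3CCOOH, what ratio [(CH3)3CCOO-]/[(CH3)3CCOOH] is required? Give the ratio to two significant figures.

ratio = 2.6

pKa = -log(9.4 × 10^-6) = 5.027
pH = pKa + log(r) ⇒ log(r) = 5.44 − 5.027 = +0.413
r = [(CH3)3CCOO-]/[(CH3)3CCOOH] = 10^(+0.413) = 2.59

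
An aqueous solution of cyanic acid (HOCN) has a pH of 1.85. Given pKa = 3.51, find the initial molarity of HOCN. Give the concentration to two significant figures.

[H+] = 10^(-1.85) = 1.41 × 10^-2 M = x
Ka = 10^(−3.51) = 3.09 × 10^-4
Ka = x²/(C₀ − x) ⇒ C₀ = x + x²/Ka
C₀ = 1.41 × 10^-2 + (1.41 × 10^-2)²/(3.09 × 10^-4) = 6.57 × 10^-1 M

C₀ = 6.6 × 10^-1 M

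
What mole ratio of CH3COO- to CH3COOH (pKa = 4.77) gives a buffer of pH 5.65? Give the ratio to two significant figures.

pH = pKa + log(r) ⇒ log(r) = 5.65 − 4.77 = +0.88
r = [CH3COO-]/[CH3COOH] = 10^(+0.88) = 7.59

ratio = 7.6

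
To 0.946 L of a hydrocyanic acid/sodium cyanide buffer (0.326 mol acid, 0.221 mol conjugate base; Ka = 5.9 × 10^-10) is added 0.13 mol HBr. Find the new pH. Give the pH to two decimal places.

Added H+ converts CN- to HCN: HCN → 0.456 mol, CN- → 0.091 mol.
pKa = −log(5.9 × 10^-10) = 9.229
Henderson–Hasselbalch with mole ratio 0.091/0.456: pH = 9.229 + (-0.700)

pH = 8.53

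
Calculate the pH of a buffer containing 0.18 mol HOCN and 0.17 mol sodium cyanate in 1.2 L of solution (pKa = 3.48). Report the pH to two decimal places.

pH = pKa + log([A⁻]/[HA]) = 3.48 + log(0.17/0.18)
pH = 3.48 + (-0.025) = 3.46

pH = 3.46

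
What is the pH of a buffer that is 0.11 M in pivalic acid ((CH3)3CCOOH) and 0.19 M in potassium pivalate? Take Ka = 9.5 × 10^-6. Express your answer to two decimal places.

pH = 5.26

pKa = −log(9.5 × 10^-6) = 5.022
Henderson–Hasselbalch: pH = pKa + log([(CH3)3CCOO-]/[(CH3)3CCOOH]) = 5.022 + log(0.19/0.11)
pH = 5.022 + (+0.237) = 5.26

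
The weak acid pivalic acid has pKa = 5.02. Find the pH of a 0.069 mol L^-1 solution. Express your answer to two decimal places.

pH = 3.09

(CH3)3CCOOH ⇌ (CH3)3CCOO- + H+
Ka = 10^(−5.02) = 9.55 × 10^-6
Let x = [H+] at equilibrium. Ka = x²/(0.069 − x).
Assume x ≪ 0.069: x ≈ √(9.55 × 10^-6 × 0.069) = 8.12 × 10^-4 M
pH = −log[H+] = −log(8.12 × 10^-4) = 3.09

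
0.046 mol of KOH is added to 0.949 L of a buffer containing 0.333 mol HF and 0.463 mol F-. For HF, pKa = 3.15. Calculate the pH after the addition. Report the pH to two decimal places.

pH = 3.40

After neutralization: n(HF) = 0.287 mol, n(F-) = 0.509 mol.
pH = pKa + log(n_F-/n_HF) = 3.15 + log(0.509/0.287) = 3.15 + (+0.249)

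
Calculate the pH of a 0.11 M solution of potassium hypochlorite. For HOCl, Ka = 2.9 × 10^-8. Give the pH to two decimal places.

OCl- is the conjugate base of the weak acid HOCl.
Kb = Kw/Ka = 1.0×10^-14 / 2.9 × 10^-8 = 3.45 × 10^-7
Kb = [OH-]²/(0.11 − [OH-]) = 3.45 × 10^-7
Since Kb ≪ C₀, [OH-] ≈ √(Kb·C₀) = 1.95 × 10^-4 M.
Check: 0.18% ionized — well under 5%, approximation valid.
pOH = −log(1.95 × 10^-4) = 3.71; pH = 14.00 − 3.71 = 10.29

pH = 10.29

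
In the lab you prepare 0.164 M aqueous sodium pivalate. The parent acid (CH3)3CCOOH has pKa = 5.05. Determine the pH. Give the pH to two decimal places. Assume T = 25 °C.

(CH3)3CCOO- is the conjugate base of the weak acid (CH3)3CCOOH.
Ka = 10^(−5.05) = 8.91 × 10^-6
Kb = Kw/Ka = 1.0×10^-14 / 8.91 × 10^-6 = 1.12 × 10^-9
From the ICE table, Kb = [OH-]²/(0.164 − [OH-]) = 1.12 × 10^-9.
Neglecting [OH-] in the denominator: [OH-] = √(1.12 × 10^-9 × 0.164) = 1.36 × 10^-5 M
Check: 0.0083% ionized — well under 5%, approximation valid.
pOH = −log(1.36 × 10^-5) = 4.87; pH = 14.00 − 4.87 = 9.13

pH = 9.13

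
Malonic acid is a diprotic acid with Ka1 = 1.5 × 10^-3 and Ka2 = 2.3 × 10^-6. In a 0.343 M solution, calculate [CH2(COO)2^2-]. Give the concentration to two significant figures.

First ionization gives [H+] ≈ [CH2(COOH)COO-] = 2.19 × 10^-2 M.
Second step: Ka2 = [H+][CH2(COO)2^2-]/[CH2(COOH)COO-] ≈ [CH2(COO)2^2-] (since [H+] ≈ [CH2(COOH)COO-]).
So [CH2(COO)2^2-] ≈ Ka2.

2.3 × 10^-6 M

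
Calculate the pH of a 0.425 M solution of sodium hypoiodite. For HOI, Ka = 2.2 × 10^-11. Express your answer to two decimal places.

pH = 12.14

OI- is the conjugate base of the weak acid HOI.
Kb = Kw/Ka = 1.0×10^-14 / 2.2 × 10^-11 = 4.55 × 10^-4
From the ICE table, Kb = x²/(0.425 − x) = 4.55 × 10^-4.
Assume x ≪ 0.425: x ≈ √(4.55 × 10^-4 × 0.425) = 1.39 × 10^-2 M
pOH = −log(1.39 × 10^-2) = 1.86; pH = 14.00 − 1.86 = 12.14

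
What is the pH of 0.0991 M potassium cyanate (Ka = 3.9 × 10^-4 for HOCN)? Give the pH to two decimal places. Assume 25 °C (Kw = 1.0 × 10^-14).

OCN- is the conjugate base of the weak acid HOCN.
Kb = Kw/Ka = 1.0×10^-14 / 3.9 × 10^-4 = 2.56 × 10^-11
From the ICE table, Kb = [OH-]²/(0.0991 − [OH-]) = 2.56 × 10^-11.
Neglecting [OH-] in the denominator: [OH-] = √(2.56 × 10^-11 × 0.0991) = 1.59 × 10^-6 M
([OH-]/C₀ = 0.0016% < 5%, so the approximation holds.)
pOH = −log(1.59 × 10^-6) = 5.80; pH = 14.00 − 5.80 = 8.20

pH = 8.20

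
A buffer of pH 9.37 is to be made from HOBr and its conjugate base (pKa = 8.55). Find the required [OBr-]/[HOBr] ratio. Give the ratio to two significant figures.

ratio = 6.6

pH = pKa + log(r) ⇒ log(r) = 9.37 − 8.55 = +0.82
r = [OBr-]/[HOBr] = 10^(+0.82) = 6.61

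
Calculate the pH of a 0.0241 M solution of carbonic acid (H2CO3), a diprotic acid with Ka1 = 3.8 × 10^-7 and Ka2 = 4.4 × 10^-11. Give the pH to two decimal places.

Ka1 ≫ Ka2, so treat the first dissociation as the only significant source of H+.
Ka1 = x²/(0.0241 − x) = 3.8 × 10^-7
x ≈ √(3.8 × 10^-7 × 0.0241) = 9.57 × 10^-5 M
pH = −log(9.57 × 10^-5) = 4.02

pH = 4.02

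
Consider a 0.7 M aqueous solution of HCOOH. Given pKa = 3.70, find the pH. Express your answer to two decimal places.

HCOOH ⇌ HCOO- + H+
Ka = 10^(−3.70) = 2.00 × 10^-4
Ka = x²/(0.7 − x) = 2.00 × 10^-4
Neglecting x in the denominator: x = √(2.00 × 10^-4 × 0.7) = 1.18 × 10^-2 M
pH = −log[H+] = −log(1.18 × 10^-2) = 1.93

pH = 1.93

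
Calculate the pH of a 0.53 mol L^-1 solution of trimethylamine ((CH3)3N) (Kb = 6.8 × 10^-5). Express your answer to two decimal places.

pH = 11.78

(CH3)3N + H2O ⇌ (CH3)3NH+ + OH-
From the ICE table, Kb = [OH-]²/(0.53 − [OH-]) = 6.8 × 10^-5.
Since Kb ≪ C₀, [OH-] ≈ √(Kb·C₀) = 6.00 × 10^-3 M.
pOH = −log(6.00 × 10^-3) = 2.22; pH = 14.00 − 2.22 = 11.78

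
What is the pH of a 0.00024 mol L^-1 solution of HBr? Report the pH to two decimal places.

pH = 3.62

HBr is a strong acid and dissociates completely, so [H+] = 0.00024 M.
pH = -log(0.00024) = 3.62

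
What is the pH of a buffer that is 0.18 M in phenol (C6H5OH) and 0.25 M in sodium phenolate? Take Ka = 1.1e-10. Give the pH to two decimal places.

pH = 10.10

pKa = −log(1.1 × 10^-10) = 9.959
Henderson–Hasselbalch: pH = pKa + log([C6H5O-]/[C6H5OH]) = 9.959 + log(0.25/0.18)
pH = 9.959 + (+0.143) = 10.10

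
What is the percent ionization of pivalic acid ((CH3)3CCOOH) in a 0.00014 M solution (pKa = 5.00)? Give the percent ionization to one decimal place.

23.4%

(CH3)3CCOOH ⇌ (CH3)3CCOO- + H+; let x = [H+] at equilibrium.
Ka = 10^(−5.00) = 1.00 × 10^-5
Solve x² + 1e-05x − 1.4e-09 = 0 → x = 3.27 × 10^-5 M
% ionization = x/C₀ × 100% = 3.27 × 10^-5/0.00014 × 100% = 23.4%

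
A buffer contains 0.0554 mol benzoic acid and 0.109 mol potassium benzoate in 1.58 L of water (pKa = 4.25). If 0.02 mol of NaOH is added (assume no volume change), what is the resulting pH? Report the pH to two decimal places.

After neutralization: n(C6H5COOH) = 0.0354 mol, n(C6H5COO-) = 0.129 mol.
Henderson–Hasselbalch with mole ratio 0.129/0.0354: pH = 4.25 + (+0.562)

pH = 4.81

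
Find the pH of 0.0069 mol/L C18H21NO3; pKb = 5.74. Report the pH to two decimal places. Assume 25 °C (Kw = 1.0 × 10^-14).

pH = 10.05

C18H21NO3 + H2O ⇌ C18H22NO3+ + OH-
Kb = 10^(−5.74) = 1.82 × 10^-6
Let x = [OH-] at equilibrium. Kb = x²/(0.0069 − x).
Neglecting x in the denominator: x = √(1.82 × 10^-6 × 0.0069) = 1.12 × 10^-4 M
pOH = −log(1.12 × 10^-4) = 3.95; pH = 14.00 − 3.95 = 10.05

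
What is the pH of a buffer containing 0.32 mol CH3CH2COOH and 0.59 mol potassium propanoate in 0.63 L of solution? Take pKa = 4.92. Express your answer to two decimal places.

Using pH = pKa + log([base]/[acid]) with [base]/[acid] = 0.59/0.32:
pH = 4.92 + (+0.266) = 5.19

pH = 5.19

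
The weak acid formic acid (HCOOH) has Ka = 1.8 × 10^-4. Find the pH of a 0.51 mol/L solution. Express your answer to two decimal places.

HCOOH ⇌ HCOO- + H+
From the ICE table, Ka = [H+]²/(0.51 − [H+]) = 1.8 × 10^-4.
Since Ka ≪ C₀, [H+] ≈ √(Ka·C₀) = 9.58 × 10^-3 M.
pH = −log[H+] = −log(9.58 × 10^-3) = 2.02

pH = 2.02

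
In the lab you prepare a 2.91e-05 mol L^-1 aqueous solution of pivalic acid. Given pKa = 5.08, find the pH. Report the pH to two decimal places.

pH = 4.92

(CH3)3CCOOH ⇌ (CH3)3CCOO- + H+
Ka = 10^(−5.08) = 8.32 × 10^-6
Let x = [H+] at equilibrium. Ka = x²/(2.91e-05 − x).
The 5% rule fails; solving x² + Ka·x − Ka·C₀ = 0 exactly:
x = [−8.32e-06 + √(8.32e-06² + 9.68e-10)]/2 = 1.19 × 10^-5 M
pH = −log(1.19 × 10^-5) = 4.92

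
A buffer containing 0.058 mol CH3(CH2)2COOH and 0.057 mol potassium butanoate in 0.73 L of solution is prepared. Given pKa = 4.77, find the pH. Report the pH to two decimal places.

pH = pKa + log([A⁻]/[HA]) = 4.77 + log(0.057/0.058)
pH = 4.77 + (-0.008) = 4.76

pH = 4.76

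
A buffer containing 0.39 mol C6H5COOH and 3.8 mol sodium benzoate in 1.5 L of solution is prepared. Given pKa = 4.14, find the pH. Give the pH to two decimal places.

pH = 5.13

pH = pKa + log([A⁻]/[HA]) = 4.14 + log(3.8/0.39)
pH = 4.14 + (+0.989) = 5.13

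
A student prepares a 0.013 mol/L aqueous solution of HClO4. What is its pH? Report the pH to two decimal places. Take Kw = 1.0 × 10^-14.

pH = 1.89

HClO4 is a strong acid and dissociates completely, so [H+] = 0.013 M.
pH = -log(0.013) = 1.89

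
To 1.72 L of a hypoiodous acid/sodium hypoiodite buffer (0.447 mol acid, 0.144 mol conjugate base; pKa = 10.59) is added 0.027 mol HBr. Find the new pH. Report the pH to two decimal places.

After neutralization: n(HOI) = 0.474 mol, n(OI-) = 0.117 mol.
pH = pKa + log(n_OI-/n_HOI) = 10.59 + log(0.117/0.474) = 10.59 + (-0.608)

pH = 9.98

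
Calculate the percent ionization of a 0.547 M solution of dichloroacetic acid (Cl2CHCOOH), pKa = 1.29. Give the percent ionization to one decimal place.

Cl2CHCOOH ⇌ Cl2CHCOO- + H+; let x = [H+] at equilibrium.
Ka = 10^(−1.29) = 5.13 × 10^-2
Ka = x²/(C₀ − x); solving the quadratic gives x = 1.44 × 10^-1 M.
Fraction ionized = 1.44 × 10^-1 / 0.547 = 0.2633 → 26.3%

26.3%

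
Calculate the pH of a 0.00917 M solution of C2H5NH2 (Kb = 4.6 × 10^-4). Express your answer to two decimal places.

C2H5NH2 + H2O ⇌ C2H5NH3+ + OH-
Let x = [OH-] at equilibrium. Kb = x²/(0.00917 − x).
The 5% rule fails; solving x² + Kb·x − Kb·C₀ = 0 exactly:
x = [−0.00046 + √(0.00046² + 1.69e-05)]/2 = 1.84 × 10^-3 M
pOH = 2.74, so pH = 14.00 − pOH = 11.26

pH = 11.26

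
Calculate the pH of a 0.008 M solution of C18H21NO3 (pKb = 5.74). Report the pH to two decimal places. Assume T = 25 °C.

C18H21NO3 + H2O ⇌ C18H22NO3+ + OH-
Kb = 10^(−5.74) = 1.82 × 10^-6
Kb = [OH-]²/(0.008 − [OH-]) = 1.82 × 10^-6
Since Kb ≪ C₀, [OH-] ≈ √(Kb·C₀) = 1.21 × 10^-4 M.
pOH = 3.92, so pH = 14.00 − pOH = 10.08

pH = 10.08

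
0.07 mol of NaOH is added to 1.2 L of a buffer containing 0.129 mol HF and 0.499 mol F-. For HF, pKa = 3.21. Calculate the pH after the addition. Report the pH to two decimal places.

OH- converts HF to F-: HF → 0.059 mol, F- → 0.569 mol.
pH = pKa + log(n_F-/n_HF) = 3.21 + log(0.569/0.059) = 3.21 + (+0.984)

pH = 4.19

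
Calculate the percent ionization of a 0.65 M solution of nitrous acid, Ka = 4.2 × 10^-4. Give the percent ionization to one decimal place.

2.5%

HNO2 ⇌ NO2- + H+; let x = [H+] at equilibrium.
x ≈ √(Ka·C₀) = √(4.2 × 10^-4 × 0.65) = 1.65 × 10^-2 M
Fraction ionized = 1.65 × 10^-2 / 0.65 = 0.0254 → 2.5%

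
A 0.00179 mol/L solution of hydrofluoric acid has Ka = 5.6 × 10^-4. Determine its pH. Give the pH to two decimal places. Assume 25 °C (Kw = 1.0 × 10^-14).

HF ⇌ F- + H+
From the ICE table, Ka = [H+]²/(0.00179 − [H+]) = 5.6 × 10^-4.
[H+] is not negligible relative to C₀; solve [H+]² + 0.00056·[H+] − 1e-06 = 0.
[H+] = (−Ka + √(Ka² + 4·Ka·C₀))/2 = 7.60 × 10^-4 M
pH = −log(7.60 × 10^-4) = 3.12

pH = 3.12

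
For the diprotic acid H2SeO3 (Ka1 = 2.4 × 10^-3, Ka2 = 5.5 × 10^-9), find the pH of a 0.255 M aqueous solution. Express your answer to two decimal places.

pH = 1.63

Ka1 ≫ Ka2, so treat the first dissociation as the only significant source of H+.
Ka1 = x²/(0.255 − x) = 2.4 × 10^-3
Solving the quadratic: x = (−Ka1 + √(Ka1² + 4·Ka1·C₀))/2 = 2.36 × 10^-2 M
pH = −log(2.36 × 10^-2) = 1.63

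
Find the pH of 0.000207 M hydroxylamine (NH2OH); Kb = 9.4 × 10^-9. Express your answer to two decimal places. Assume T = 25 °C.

pH = 8.14

NH2OH + H2O ⇌ NH3OH+ + OH-
Kb = [OH-]²/(0.000207 − [OH-]) = 9.4 × 10^-9
Since Kb ≪ C₀, [OH-] ≈ √(Kb·C₀) = 1.39 × 10^-6 M.
([OH-]/C₀ = 0.67% < 5%, so the approximation holds.)
pOH = −log(1.39 × 10^-6) = 5.86; pH = 14.00 − 5.86 = 8.14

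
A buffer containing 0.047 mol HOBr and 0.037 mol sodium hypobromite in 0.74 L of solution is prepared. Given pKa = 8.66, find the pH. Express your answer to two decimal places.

Henderson–Hasselbalch: pH = pKa + log([OBr-]/[HOBr]) = 8.66 + log(0.037/0.047)
pH = 8.66 + (-0.104) = 8.56

pH = 8.56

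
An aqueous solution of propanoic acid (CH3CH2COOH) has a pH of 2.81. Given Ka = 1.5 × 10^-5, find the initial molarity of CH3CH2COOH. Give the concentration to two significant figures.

[H+] = 10^(-2.81) = 1.55 × 10^-3 M = x
Ka = x²/(C₀ − x) ⇒ C₀ = x + x²/Ka
C₀ = 1.55 × 10^-3 + (1.55 × 10^-3)²/(1.5 × 10^-5) = 1.62 × 10^-1 M

C₀ = 1.6 × 10^-1 M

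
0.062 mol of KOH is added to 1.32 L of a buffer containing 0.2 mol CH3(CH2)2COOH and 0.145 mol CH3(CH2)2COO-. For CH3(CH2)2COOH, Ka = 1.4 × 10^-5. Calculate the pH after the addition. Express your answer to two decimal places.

OH- converts CH3(CH2)2COOH to CH3(CH2)2COO-: CH3(CH2)2COOH → 0.138 mol, CH3(CH2)2COO- → 0.207 mol.
pKa = −log(1.4 × 10^-5) = 4.854
Henderson–Hasselbalch with mole ratio 0.207/0.138: pH = 4.854 + (+0.176)

pH = 5.03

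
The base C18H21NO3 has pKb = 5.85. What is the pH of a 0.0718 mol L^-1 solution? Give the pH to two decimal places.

pH = 10.50

C18H21NO3 + H2O ⇌ C18H22NO3+ + OH-
Kb = 10^(−5.85) = 1.41 × 10^-6
From the ICE table, Kb = x²/(0.0718 − x) = 1.41 × 10^-6.
Neglecting x in the denominator: x = √(1.41 × 10^-6 × 0.0718) = 3.18 × 10^-4 M
pOH = 3.50, so pH = 14.00 − pOH = 10.50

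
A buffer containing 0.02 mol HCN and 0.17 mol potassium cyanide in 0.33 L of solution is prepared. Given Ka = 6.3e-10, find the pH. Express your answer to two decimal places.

pKa = −log(6.3 × 10^-10) = 9.201
Using pH = pKa + log([base]/[acid]) with [base]/[acid] = 0.17/0.02:
pH = 9.201 + (+0.929) = 10.13

pH = 10.13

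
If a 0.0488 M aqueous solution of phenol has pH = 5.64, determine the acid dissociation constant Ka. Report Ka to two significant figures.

[H+] = 10^(-5.64) = 2.29 × 10^-6 M
At equilibrium [HA] = 0.0488 − 2.29 × 10^-6 = 4.88 × 10^-2 M
Ka = [H+][A-]/[HA] = (2.29 × 10^-6)² / 4.88 × 10^-2 = 1.1 × 10^-10

Ka = 1.1 × 10^-10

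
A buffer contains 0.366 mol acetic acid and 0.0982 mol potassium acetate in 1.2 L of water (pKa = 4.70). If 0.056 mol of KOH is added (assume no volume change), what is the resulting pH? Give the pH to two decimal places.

pH = 4.40

After neutralization: n(CH3COOH) = 0.31 mol, n(CH3COO-) = 0.154 mol.
Henderson–Hasselbalch with mole ratio 0.154/0.31: pH = 4.70 + (-0.304)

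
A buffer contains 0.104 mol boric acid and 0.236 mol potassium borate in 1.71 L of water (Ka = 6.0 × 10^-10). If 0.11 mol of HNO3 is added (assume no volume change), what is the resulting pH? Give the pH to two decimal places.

pH = 8.99

After neutralization: n(B(OH)3) = 0.214 mol, n(B(OH)4-) = 0.126 mol.
pKa = −log(6.0 × 10^-10) = 9.222
pH = pKa + log([A⁻]/[HA]) = 9.222 + log(0.126/0.214) = 9.222 -0.230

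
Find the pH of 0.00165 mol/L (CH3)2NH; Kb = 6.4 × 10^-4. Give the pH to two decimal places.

pH = 10.88

(CH3)2NH + H2O ⇌ (CH3)2NH2+ + OH-
Let x = [OH-] at equilibrium. Kb = x²/(0.00165 − x).
x is not negligible relative to C₀; solve x² + 0.00064·x − 1.06e-06 = 0.
x = [−0.00064 + √(0.00064² + 4.22e-06)]/2 = 7.56 × 10^-4 M
pOH = 3.12, so pH = 14.00 − pOH = 10.88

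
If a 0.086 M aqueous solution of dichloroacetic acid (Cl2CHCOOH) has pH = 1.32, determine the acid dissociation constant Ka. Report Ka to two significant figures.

[H+] = 10^(-1.32) = 4.79 × 10^-2 M
At equilibrium [HA] = 0.086 − 4.79 × 10^-2 = 3.81 × 10^-2 M
Ka = [H+][A-]/[HA] = (4.79 × 10^-2)² / 3.81 × 10^-2 = 6.0 × 10^-2

Ka = 6.0 × 10^-2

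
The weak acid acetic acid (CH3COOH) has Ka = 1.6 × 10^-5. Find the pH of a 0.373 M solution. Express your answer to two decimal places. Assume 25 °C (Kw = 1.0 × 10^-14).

pH = 2.61

CH3COOH ⇌ CH3COO- + H+
Ka = x²/(0.373 − x) = 1.6 × 10^-5
Since Ka ≪ C₀, x ≈ √(Ka·C₀) = 2.44 × 10^-3 M.
(x/C₀ = 0.65% < 5%, so the approximation holds.)
pH = −log[H+] = −log(2.44 × 10^-3) = 2.61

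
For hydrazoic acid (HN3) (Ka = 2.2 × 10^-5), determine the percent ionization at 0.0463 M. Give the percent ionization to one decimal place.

2.2%

HN3 ⇌ N3- + H+; let x = [H+] at equilibrium.
x ≈ √(Ka·C₀) = √(2.2 × 10^-5 × 0.0463) = 1.01 × 10^-3 M
% ionization = x/C₀ × 100% = 1.01 × 10^-3/0.0463 × 100% = 2.2%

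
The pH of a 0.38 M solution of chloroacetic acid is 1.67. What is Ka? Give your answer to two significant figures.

Ka = 1.3 × 10^-3

[H+] = 10^(-1.67) = 2.14 × 10^-2 M
At equilibrium [HA] = 0.38 − 2.14 × 10^-2 = 3.59 × 10^-1 M
Ka = [H+][A-]/[HA] = (2.14 × 10^-2)² / 3.59 × 10^-1 = 1.3 × 10^-3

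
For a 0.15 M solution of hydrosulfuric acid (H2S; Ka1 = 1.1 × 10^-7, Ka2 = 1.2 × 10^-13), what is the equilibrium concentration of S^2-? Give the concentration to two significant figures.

1.2 × 10^-13 M

First ionization gives [H+] ≈ [HS-] = 1.28 × 10^-4 M.
Second step: Ka2 = [H+][S^2-]/[HS-] ≈ [S^2-] (since [H+] ≈ [HS-]).
So [S^2-] ≈ Ka2.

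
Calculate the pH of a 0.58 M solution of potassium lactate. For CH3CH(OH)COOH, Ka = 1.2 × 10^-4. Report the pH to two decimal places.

pH = 8.84

CH3CH(OH)COO- is the conjugate base of the weak acid CH3CH(OH)COOH.
Kb = Kw/Ka = 1.0×10^-14 / 1.2 × 10^-4 = 8.33 × 10^-11
From the ICE table, Kb = [OH-]²/(0.58 − [OH-]) = 8.33 × 10^-11.
Assume [OH-] ≪ 0.58: [OH-] ≈ √(8.33 × 10^-11 × 0.58) = 6.95 × 10^-6 M
pOH = −log(6.95 × 10^-6) = 5.16; pH = 14.00 − 5.16 = 8.84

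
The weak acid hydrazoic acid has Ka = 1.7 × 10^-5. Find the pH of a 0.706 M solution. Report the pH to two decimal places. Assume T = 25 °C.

HN3 ⇌ N3- + H+
From the ICE table, Ka = x²/(0.706 − x) = 1.7 × 10^-5.
Neglecting x in the denominator: x = √(1.7 × 10^-5 × 0.706) = 3.46 × 10^-3 M
Check: 0.49% ionized — well under 5%, approximation valid.
pH = −log[H+] = −log(3.46 × 10^-3) = 2.46

pH = 2.46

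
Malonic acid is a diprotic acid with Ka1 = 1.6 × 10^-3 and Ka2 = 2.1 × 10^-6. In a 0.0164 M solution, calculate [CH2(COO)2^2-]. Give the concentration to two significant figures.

2.1 × 10^-6 M

First ionization gives [H+] ≈ [CH2(COOH)COO-] = 4.38 × 10^-3 M.
Second step: Ka2 = [H+][CH2(COO)2^2-]/[CH2(COOH)COO-] ≈ [CH2(COO)2^2-] (since [H+] ≈ [CH2(COOH)COO-]).
So [CH2(COO)2^2-] ≈ Ka2.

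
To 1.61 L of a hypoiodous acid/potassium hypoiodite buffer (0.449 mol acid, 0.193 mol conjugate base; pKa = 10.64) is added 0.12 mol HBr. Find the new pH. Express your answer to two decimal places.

pH = 9.75

After neutralization: n(HOI) = 0.569 mol, n(OI-) = 0.073 mol.
pH = pKa + log(n_OI-/n_HOI) = 10.64 + log(0.073/0.569) = 10.64 + (-0.892)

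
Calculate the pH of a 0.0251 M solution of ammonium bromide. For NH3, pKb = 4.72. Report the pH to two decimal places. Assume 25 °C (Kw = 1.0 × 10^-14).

pH = 5.44

NH4+ is the conjugate acid of the weak base NH3.
Kb = 10^(−4.72) = 1.91 × 10^-5
Ka = Kw/Kb = 1.0×10^-14 / 1.91 × 10^-5 = 5.24 × 10^-10
Ka = [H+]²/(0.0251 − [H+]) = 5.24 × 10^-10
Neglecting [H+] in the denominator: [H+] = √(5.24 × 10^-10 × 0.0251) = 3.63 × 10^-6 M
([H+]/C₀ = 0.014% < 5%, so the approximation holds.)
pH = −log[H+] = −log(3.63 × 10^-6) = 5.44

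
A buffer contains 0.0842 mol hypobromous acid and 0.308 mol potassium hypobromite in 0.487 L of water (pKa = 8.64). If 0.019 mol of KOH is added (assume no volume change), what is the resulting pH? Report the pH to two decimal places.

pH = 9.34

After neutralization: n(HOBr) = 0.0652 mol, n(OBr-) = 0.327 mol.
Henderson–Hasselbalch with mole ratio 0.327/0.0652: pH = 8.64 + (+0.700)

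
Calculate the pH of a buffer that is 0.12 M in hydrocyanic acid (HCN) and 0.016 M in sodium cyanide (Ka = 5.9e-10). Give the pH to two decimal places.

pH = 8.35

pKa = −log(5.9 × 10^-10) = 9.229
Henderson–Hasselbalch: pH = pKa + log([CN-]/[HCN]) = 9.229 + log(0.016/0.12)
pH = 9.229 + (-0.875) = 8.35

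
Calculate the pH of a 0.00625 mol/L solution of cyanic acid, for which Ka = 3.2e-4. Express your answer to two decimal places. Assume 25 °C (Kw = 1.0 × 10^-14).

pH = 2.90

HOCN ⇌ OCN- + H+
Ka = x²/(0.00625 − x) = 3.2 × 10^-4
The 5% rule fails; solving x² + Ka·x − Ka·C₀ = 0 exactly:
x = (−Ka + √(Ka² + 4·Ka·C₀))/2 = 1.26 × 10^-3 M
pH = −log(1.26 × 10^-3) = 2.90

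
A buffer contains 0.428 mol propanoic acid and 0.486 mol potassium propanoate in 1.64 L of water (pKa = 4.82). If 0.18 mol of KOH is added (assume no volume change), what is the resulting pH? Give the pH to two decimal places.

pH = 5.25

OH- converts CH3CH2COOH to CH3CH2COO-: CH3CH2COOH → 0.248 mol, CH3CH2COO- → 0.666 mol.
pH = pKa + log(n_CH3CH2COO-/n_CH3CH2COOH) = 4.82 + log(0.666/0.248) = 4.82 + (+0.429)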